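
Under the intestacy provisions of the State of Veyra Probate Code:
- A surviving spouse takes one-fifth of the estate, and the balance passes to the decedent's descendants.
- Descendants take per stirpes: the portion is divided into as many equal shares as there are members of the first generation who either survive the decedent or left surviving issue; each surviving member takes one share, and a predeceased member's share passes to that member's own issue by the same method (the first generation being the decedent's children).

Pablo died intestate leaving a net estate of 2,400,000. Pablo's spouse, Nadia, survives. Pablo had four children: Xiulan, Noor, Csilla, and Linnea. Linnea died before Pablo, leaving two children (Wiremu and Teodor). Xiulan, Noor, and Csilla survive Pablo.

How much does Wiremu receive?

Wiremu receives 240,000.

Nadia takes one-fifth of 2,400,000 = 480,000. The remaining 1,920,000 passes to the descendants.
The descendants' portion (1,920,000) is divided into 4 shares of 480,000: Xiulan, Noor, and Csilla each take 480,000; Linnea's 480,000 share passes to Linnea's issue.
Linnea's share (480,000) is divided into 2 shares of 240,000: Wiremu and Teodor each take 240,000.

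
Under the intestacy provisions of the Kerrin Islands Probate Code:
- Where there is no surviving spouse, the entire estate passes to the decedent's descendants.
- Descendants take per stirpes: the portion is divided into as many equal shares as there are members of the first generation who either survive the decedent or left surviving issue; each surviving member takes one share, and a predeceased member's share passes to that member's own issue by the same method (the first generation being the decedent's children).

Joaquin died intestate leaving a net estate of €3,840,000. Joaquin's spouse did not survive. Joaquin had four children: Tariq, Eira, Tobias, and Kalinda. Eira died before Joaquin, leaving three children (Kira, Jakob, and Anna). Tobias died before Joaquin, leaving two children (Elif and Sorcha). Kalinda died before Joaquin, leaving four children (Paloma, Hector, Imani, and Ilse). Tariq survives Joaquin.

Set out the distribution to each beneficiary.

The entire €3,840,000 passes to the descendants.
That amount (€3,840,000) is divided into 4 shares of €960,000: Tariq takes €960,000; Eira's €960,000 share passes to Eira's issue; Tobias's €960,000 share passes to Tobias's issue; Kalinda's €960,000 share passes to Kalinda's issue.
Eira's share (€960,000) is divided into 3 shares of €320,000: Kira, Jakob, and Anna each take €320,000.
Tobias's share (€960,000) is divided into 2 shares of €480,000: Elif and Sorcha each take €480,000.
Kalinda's share (€960,000) is divided into 4 shares of €240,000: Paloma, Hector, Imani, and Ilse each take €240,000.

Tariq: €960,000; Kira: €320,000; Jakob: €320,000; Anna: €320,000; Elif: €480,000; Sorcha: €480,000; Paloma: €240,000; Hector: €240,000; Imani: €240,000; Ilse: €240,000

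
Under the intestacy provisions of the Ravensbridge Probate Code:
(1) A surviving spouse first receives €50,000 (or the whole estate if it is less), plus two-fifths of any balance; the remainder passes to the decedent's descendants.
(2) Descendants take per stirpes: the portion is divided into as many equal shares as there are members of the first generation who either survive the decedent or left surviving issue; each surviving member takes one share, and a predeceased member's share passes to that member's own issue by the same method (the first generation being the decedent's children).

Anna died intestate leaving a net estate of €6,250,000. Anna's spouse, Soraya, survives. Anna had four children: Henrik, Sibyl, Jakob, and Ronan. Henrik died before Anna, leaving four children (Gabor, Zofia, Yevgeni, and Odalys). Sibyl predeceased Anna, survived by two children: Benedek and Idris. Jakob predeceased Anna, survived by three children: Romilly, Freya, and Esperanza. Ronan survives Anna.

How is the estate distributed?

Soraya: €2,530,000; Gabor: €232,500; Zofia: €232,500; Yevgeni: €232,500; Odalys: €232,500; Benedek: €465,000; Idris: €465,000; Romilly: €310,000; Freya: €310,000; Esperanza: €310,000; Ronan: €930,000

Soraya first takes €50,000, leaving a balance of €6,200,000. Soraya then takes two-fifths of the balance (€2,480,000), for a total of €2,530,000. The remaining €3,720,000 passes to the descendants.
The descendants' portion (€3,720,000) is divided into 4 shares of €930,000: Ronan takes €930,000; Henrik's €930,000 share passes to Henrik's issue; Sibyl's €930,000 share passes to Sibyl's issue; Jakob's €930,000 share passes to Jakob's issue.
Henrik's share (€930,000) is divided into 4 shares of €232,500: Gabor, Zofia, Yevgeni, and Odalys each take €232,500.
Sibyl's share (€930,000) is divided into 2 shares of €465,000: Benedek and Idris each take €465,000.
Jakob's share (€930,000) is divided into 3 shares of €310,000: Romilly, Freya, and Esperanza each take €310,000.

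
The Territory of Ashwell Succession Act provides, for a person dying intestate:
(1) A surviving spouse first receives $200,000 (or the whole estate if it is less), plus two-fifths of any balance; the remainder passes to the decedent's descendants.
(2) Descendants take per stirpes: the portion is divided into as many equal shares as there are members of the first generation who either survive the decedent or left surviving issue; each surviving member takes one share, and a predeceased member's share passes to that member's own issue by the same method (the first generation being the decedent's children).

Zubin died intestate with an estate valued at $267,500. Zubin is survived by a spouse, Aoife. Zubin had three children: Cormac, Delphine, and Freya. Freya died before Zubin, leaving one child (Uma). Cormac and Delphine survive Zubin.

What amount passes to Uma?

Uma receives $13,500.

Aoife first takes $200,000, leaving a balance of $67,500. Aoife then takes two-fifths of the balance ($27,000), for a total of $227,000. The remaining $40,500 passes to the descendants.
The descendants' portion ($40,500) is divided into 3 shares of $13,500: Cormac and Delphine each take $13,500; Freya's $13,500 share passes to Freya's issue.
Freya's share ($13,500) passes entirely to Uma.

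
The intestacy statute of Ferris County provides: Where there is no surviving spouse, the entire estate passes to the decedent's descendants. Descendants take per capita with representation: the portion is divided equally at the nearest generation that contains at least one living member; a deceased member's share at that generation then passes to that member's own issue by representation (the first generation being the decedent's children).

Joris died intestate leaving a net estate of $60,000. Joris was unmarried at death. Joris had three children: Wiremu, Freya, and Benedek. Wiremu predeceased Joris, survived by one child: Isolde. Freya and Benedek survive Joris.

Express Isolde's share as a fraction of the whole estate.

Isolde receives 1/3 of the estate.

The entire $60,000 passes to the descendants.
That amount ($60,000) is divided into 3 shares of $20,000: Freya and Benedek each take $20,000; Wiremu's $20,000 share passes to Wiremu's issue.
Wiremu's share ($20,000) passes entirely to Isolde.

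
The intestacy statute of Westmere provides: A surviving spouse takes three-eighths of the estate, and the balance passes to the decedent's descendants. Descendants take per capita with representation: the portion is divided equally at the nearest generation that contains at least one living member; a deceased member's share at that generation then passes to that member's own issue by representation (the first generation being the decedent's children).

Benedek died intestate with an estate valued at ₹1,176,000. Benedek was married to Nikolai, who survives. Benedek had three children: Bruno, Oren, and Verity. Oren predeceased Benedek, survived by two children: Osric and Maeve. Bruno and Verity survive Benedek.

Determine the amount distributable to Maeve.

Nikolai takes three-eighths of ₹1,176,000 = ₹441,000. The remaining ₹735,000 passes to the descendants.
The descendants' portion (₹735,000) is divided into 3 shares of ₹245,000: Bruno and Verity each take ₹245,000; Oren's ₹245,000 share passes to Oren's issue.
Oren's share (₹245,000) is divided into 2 shares of ₹122,500: Osric and Maeve each take ₹122,500.

Maeve receives ₹122,500.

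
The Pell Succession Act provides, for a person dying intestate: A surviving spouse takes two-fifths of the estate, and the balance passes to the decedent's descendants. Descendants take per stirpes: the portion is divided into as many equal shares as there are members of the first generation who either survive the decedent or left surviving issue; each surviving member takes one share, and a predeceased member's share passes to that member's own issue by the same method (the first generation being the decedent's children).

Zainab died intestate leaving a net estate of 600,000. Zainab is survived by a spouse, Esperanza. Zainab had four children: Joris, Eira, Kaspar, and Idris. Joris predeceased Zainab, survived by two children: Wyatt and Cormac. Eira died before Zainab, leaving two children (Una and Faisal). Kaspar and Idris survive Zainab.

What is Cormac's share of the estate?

Esperanza takes two-fifths of 600,000 = 240,000. The remaining 360,000 passes to the descendants.
The descendants' portion (360,000) is divided into 4 shares of 90,000: Kaspar and Idris each take 90,000; Joris's 90,000 share passes to Joris's issue; Eira's 90,000 share passes to Eira's issue.
Joris's share (90,000) is divided into 2 shares of 45,000: Wyatt and Cormac each take 45,000.
Eira's share (90,000) is divided into 2 shares of 45,000: Una and Faisal each take 45,000.

Cormac receives 45,000.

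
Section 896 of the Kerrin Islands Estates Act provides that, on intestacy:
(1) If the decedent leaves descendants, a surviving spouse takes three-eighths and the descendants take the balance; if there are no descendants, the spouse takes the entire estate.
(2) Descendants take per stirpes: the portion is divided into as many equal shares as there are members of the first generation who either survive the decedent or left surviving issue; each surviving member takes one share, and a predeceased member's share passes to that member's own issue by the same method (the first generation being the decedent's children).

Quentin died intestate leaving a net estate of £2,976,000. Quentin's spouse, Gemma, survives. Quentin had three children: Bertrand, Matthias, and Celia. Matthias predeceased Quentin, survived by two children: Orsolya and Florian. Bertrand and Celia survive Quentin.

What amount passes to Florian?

Gemma takes three-eighths of £2,976,000 = £1,116,000. The remaining £1,860,000 passes to the descendants.
The descendants' portion (£1,860,000) is divided into 3 shares of £620,000: Bertrand and Celia each take £620,000; Matthias's £620,000 share passes to Matthias's issue.
Matthias's share (£620,000) is divided into 2 shares of £310,000: Orsolya and Florian each take £310,000.

Florian receives £310,000.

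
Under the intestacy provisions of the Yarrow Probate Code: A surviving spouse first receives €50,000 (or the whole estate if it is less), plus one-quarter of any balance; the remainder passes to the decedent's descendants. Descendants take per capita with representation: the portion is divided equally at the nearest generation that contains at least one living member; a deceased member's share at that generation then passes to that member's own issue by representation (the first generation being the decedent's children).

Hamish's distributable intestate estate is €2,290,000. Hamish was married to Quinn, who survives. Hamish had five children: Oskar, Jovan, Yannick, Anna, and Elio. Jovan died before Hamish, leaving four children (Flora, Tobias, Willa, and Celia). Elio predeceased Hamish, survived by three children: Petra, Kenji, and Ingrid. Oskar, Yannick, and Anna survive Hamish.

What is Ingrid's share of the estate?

Ingrid receives €112,000.

Quinn first takes €50,000, leaving a balance of €2,240,000. Quinn then takes one-quarter of the balance (€560,000), for a total of €610,000. The remaining €1,680,000 passes to the descendants.
The descendants' portion (€1,680,000) is divided into 5 shares of €336,000: Oskar, Yannick, and Anna each take €336,000; Jovan's €336,000 share passes to Jovan's issue; Elio's €336,000 share passes to Elio's issue.
Jovan's share (€336,000) is divided into 4 shares of €84,000: Flora, Tobias, Willa, and Celia each take €84,000.
Elio's share (€336,000) is divided into 3 shares of €112,000: Petra, Kenji, and Ingrid each take €112,000.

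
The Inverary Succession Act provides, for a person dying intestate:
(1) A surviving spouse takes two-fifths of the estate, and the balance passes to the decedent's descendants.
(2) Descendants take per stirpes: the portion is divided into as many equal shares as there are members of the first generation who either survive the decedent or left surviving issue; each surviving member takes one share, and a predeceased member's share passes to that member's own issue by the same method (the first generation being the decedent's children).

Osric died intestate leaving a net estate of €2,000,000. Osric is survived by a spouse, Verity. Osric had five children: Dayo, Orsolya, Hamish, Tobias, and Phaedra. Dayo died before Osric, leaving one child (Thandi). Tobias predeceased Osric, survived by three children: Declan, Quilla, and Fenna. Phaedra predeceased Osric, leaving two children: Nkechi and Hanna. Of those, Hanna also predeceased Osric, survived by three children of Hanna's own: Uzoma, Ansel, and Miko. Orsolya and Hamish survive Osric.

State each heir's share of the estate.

Verity takes two-fifths of €2,000,000 = €800,000. The remaining €1,200,000 passes to the descendants.
The descendants' portion (€1,200,000) is divided into 5 shares of €240,000: Orsolya and Hamish each take €240,000; Dayo's €240,000 share passes to Dayo's issue; Tobias's €240,000 share passes to Tobias's issue; Phaedra's €240,000 share passes to Phaedra's issue.
Dayo's share (€240,000) passes entirely to Thandi.
Tobias's share (€240,000) is divided into 3 shares of €80,000: Declan, Quilla, and Fenna each take €80,000.
Phaedra's share (€240,000) is divided into 2 shares of €120,000: Nkechi takes €120,000; Hanna's €120,000 share passes to Hanna's issue.
Hanna's share (€120,000) is divided into 3 shares of €40,000: Uzoma, Ansel, and Miko each take €40,000.

Verity: €800,000; Thandi: €240,000; Orsolya: €240,000; Hamish: €240,000; Declan: €80,000; Quilla: €80,000; Fenna: €80,000; Nkechi: €120,000; Uzoma: €40,000; Ansel: €40,000; Miko: €40,000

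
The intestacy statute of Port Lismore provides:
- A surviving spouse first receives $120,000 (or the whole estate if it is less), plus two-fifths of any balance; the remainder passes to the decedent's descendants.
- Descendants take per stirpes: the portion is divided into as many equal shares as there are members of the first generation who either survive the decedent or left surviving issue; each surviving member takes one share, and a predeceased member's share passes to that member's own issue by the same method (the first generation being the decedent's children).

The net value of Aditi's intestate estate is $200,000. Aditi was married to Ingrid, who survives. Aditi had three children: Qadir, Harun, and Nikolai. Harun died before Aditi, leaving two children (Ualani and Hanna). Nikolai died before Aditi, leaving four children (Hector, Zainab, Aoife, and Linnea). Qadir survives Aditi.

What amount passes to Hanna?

Hanna receives $8,000.

Ingrid first takes $120,000, leaving a balance of $80,000. Ingrid then takes two-fifths of the balance ($32,000), for a total of $152,000. The remaining $48,000 passes to the descendants.
The descendants' portion ($48,000) is divided into 3 shares of $16,000: Qadir takes $16,000; Harun's $16,000 share passes to Harun's issue; Nikolai's $16,000 share passes to Nikolai's issue.
Harun's share ($16,000) is divided into 2 shares of $8,000: Ualani and Hanna each take $8,000.
Nikolai's share ($16,000) is divided into 4 shares of $4,000: Hector, Zainab, Aoife, and Linnea each take $4,000.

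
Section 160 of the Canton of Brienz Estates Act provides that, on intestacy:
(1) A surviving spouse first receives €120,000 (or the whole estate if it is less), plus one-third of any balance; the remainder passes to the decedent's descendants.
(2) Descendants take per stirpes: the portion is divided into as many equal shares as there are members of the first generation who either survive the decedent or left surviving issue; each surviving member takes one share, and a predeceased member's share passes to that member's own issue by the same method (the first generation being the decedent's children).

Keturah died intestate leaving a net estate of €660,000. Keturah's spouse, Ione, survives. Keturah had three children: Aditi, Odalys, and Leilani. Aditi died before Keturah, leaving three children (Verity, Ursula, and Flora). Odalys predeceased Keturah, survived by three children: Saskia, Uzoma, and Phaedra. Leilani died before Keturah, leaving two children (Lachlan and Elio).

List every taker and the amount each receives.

Ione: €300,000; Verity: €40,000; Ursula: €40,000; Flora: €40,000; Saskia: €40,000; Uzoma: €40,000; Phaedra: €40,000; Lachlan: €60,000; Elio: €60,000

Ione first takes €120,000, leaving a balance of €540,000. Ione then takes one-third of the balance (€180,000), for a total of €300,000. The remaining €360,000 passes to the descendants.
The descendants' portion (€360,000) is divided into 3 shares of €120,000: Aditi's €120,000 share passes to Aditi's issue; Odalys's €120,000 share passes to Odalys's issue; Leilani's €120,000 share passes to Leilani's issue.
Aditi's share (€120,000) is divided into 3 shares of €40,000: Verity, Ursula, and Flora each take €40,000.
Odalys's share (€120,000) is divided into 3 shares of €40,000: Saskia, Uzoma, and Phaedra each take €40,000.
Leilani's share (€120,000) is divided into 2 shares of €60,000: Lachlan and Elio each take €60,000.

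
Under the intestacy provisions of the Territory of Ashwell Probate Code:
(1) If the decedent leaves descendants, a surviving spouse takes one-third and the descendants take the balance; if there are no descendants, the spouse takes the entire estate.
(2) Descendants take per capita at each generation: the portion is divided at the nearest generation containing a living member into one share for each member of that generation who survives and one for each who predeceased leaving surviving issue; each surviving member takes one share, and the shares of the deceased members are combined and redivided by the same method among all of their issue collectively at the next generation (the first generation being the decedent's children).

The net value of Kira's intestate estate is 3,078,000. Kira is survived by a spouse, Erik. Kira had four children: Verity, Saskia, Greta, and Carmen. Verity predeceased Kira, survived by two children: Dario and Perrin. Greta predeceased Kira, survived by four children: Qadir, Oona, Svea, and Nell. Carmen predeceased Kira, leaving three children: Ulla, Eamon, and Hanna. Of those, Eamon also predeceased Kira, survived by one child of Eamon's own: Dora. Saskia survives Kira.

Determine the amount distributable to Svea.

Erik takes one-third of 3,078,000 = 1,026,000. The remaining 2,052,000 passes to the descendants.
The descendants' portion (2,052,000) is divided at the children's generation into 4 shares of 513,000. Saskia takes 513,000. The 3 shares of the deceased (Verity, Greta, and Carmen) are combined into a pool of 1,539,000.
That pool (1,539,000) is divided at the grandchildren's generation into 9 shares of 171,000. Dario, Perrin, Qadir, Oona, Svea, Nell, Ulla, and Hanna each take 171,000. The remaining share for the deceased Eamon (171,000) is carried to the next generation.
That pool (171,000) passes entirely to Dora, the sole taker at the great-grandchildren's generation.

Svea receives 171,000.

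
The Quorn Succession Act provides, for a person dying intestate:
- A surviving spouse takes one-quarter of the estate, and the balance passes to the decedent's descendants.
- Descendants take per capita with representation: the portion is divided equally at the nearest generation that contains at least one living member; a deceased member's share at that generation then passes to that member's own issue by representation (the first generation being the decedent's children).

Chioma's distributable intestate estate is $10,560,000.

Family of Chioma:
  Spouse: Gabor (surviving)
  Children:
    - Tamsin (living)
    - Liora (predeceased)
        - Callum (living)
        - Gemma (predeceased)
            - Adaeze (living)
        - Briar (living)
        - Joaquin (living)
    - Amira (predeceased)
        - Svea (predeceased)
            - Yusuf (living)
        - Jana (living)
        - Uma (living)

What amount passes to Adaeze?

Adaeze receives $660,000.

Gabor takes one-quarter of $10,560,000 = $2,640,000. The remaining $7,920,000 passes to the descendants.
The descendants' portion ($7,920,000) is divided into 3 shares of $2,640,000: Tamsin takes $2,640,000; Liora's $2,640,000 share passes to Liora's issue; Amira's $2,640,000 share passes to Amira's issue.
Liora's share ($2,640,000) is divided into 4 shares of $660,000: Callum, Briar, and Joaquin each take $660,000; Gemma's $660,000 share passes to Gemma's issue.
Gemma's share ($660,000) passes entirely to Adaeze.
Amira's share ($2,640,000) is divided into 3 shares of $880,000: Jana and Uma each take $880,000; Svea's $880,000 share passes to Svea's issue.
Svea's share ($880,000) passes entirely to Yusuf.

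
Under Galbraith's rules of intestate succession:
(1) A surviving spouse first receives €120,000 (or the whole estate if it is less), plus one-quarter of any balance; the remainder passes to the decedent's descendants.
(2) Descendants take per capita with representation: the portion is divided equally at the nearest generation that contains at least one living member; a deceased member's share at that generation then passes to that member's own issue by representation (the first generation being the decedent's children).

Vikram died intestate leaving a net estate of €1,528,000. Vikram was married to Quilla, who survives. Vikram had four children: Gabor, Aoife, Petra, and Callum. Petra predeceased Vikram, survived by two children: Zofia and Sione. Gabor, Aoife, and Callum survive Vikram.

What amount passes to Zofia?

Zofia receives €132,000.

Quilla first takes €120,000, leaving a balance of €1,408,000. Quilla then takes one-quarter of the balance (€352,000), for a total of €472,000. The remaining €1,056,000 passes to the descendants.
The descendants' portion (€1,056,000) is divided into 4 shares of €264,000: Gabor, Aoife, and Callum each take €264,000; Petra's €264,000 share passes to Petra's issue.
Petra's share (€264,000) is divided into 2 shares of €132,000: Zofia and Sione each take €132,000.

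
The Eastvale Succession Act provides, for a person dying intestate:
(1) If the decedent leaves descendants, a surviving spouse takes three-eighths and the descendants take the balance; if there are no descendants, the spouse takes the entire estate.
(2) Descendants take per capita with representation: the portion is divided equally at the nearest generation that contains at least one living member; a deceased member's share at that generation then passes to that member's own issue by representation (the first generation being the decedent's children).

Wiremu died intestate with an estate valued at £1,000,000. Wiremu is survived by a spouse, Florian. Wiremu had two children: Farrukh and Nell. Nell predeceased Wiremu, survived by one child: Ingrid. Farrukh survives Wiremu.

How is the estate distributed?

Florian: £375,000; Farrukh: £312,500; Ingrid: £312,500

Florian takes three-eighths of £1,000,000 = £375,000. The remaining £625,000 passes to the descendants.
The descendants' portion (£625,000) is divided into 2 shares of £312,500: Farrukh takes £312,500; Nell's £312,500 share passes to Nell's issue.
Nell's share (£312,500) passes entirely to Ingrid.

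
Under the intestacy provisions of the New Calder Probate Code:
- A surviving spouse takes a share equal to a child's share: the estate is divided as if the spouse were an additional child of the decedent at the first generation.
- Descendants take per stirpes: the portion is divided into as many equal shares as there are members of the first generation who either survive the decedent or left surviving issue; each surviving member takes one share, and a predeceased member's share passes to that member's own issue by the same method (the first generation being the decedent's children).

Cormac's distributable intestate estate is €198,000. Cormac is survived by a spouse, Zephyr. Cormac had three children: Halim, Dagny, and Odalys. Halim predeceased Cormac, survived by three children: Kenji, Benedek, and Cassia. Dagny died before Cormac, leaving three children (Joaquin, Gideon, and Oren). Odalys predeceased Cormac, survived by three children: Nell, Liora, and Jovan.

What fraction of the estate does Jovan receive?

The spouse counts as an additional share at the children's level, so there are 4 primary shares of €49,500. Zephyr takes one such share (€49,500).
The children's combined portion (€148,500) is divided into 3 shares of €49,500: Halim's €49,500 share passes to Halim's issue; Dagny's €49,500 share passes to Dagny's issue; Odalys's €49,500 share passes to Odalys's issue.
Halim's share (€49,500) is divided into 3 shares of €16,500: Kenji, Benedek, and Cassia each take €16,500.
Dagny's share (€49,500) is divided into 3 shares of €16,500: Joaquin, Gideon, and Oren each take €16,500.
Odalys's share (€49,500) is divided into 3 shares of €16,500: Nell, Liora, and Jovan each take €16,500.

Jovan receives 1/12 of the estate.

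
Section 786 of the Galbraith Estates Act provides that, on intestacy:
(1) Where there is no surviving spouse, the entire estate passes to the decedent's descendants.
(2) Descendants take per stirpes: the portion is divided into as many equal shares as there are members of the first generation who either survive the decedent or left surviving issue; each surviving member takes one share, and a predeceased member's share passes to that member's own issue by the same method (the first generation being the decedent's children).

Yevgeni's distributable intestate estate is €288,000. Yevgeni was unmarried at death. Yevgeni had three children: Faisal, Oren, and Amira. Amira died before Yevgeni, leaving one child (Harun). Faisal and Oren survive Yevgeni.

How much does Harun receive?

The entire €288,000 passes to the descendants.
That amount (€288,000) is divided into 3 shares of €96,000: Faisal and Oren each take €96,000; Amira's €96,000 share passes to Amira's issue.
Amira's share (€96,000) passes entirely to Harun.

Harun receives €96,000.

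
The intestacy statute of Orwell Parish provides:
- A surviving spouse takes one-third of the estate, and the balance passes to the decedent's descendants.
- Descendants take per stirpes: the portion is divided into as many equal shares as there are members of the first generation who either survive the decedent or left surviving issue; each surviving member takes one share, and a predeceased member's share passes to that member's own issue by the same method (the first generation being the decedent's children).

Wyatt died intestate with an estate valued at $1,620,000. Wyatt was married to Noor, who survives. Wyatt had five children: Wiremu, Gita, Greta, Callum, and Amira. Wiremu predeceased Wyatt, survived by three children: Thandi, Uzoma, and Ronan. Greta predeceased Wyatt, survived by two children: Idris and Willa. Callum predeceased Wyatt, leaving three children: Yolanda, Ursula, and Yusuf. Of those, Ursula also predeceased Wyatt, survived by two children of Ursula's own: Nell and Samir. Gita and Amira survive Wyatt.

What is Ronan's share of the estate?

Ronan receives $72,000.

Noor takes one-third of $1,620,000 = $540,000. The remaining $1,080,000 passes to the descendants.
The descendants' portion ($1,080,000) is divided into 5 shares of $216,000: Gita and Amira each take $216,000; Wiremu's $216,000 share passes to Wiremu's issue; Greta's $216,000 share passes to Greta's issue; Callum's $216,000 share passes to Callum's issue.
Wiremu's share ($216,000) is divided into 3 shares of $72,000: Thandi, Uzoma, and Ronan each take $72,000.
Greta's share ($216,000) is divided into 2 shares of $108,000: Idris and Willa each take $108,000.
Callum's share ($216,000) is divided into 3 shares of $72,000: Yolanda and Yusuf each take $72,000; Ursula's $72,000 share passes to Ursula's issue.
Ursula's share ($72,000) is divided into 2 shares of $36,000: Nell and Samir each take $36,000.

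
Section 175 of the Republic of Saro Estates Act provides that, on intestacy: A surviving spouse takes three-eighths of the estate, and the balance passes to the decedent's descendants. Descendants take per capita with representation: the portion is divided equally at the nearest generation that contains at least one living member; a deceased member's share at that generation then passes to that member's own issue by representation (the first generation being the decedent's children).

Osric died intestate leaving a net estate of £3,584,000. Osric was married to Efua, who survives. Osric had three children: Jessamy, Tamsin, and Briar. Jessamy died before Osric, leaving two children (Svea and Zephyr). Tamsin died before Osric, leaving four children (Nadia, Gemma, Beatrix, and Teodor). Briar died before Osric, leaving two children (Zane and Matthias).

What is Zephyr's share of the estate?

Efua takes three-eighths of £3,584,000 = £1,344,000. The remaining £2,240,000 passes to the descendants.
No child survives, so the initial division is made at the grandchildren's generation.
The descendants' portion (£2,240,000) is divided into 8 shares of £280,000: Svea, Zephyr, Nadia, Gemma, Beatrix, Teodor, Zane, and Matthias each take £280,000.

Zephyr receives £280,000.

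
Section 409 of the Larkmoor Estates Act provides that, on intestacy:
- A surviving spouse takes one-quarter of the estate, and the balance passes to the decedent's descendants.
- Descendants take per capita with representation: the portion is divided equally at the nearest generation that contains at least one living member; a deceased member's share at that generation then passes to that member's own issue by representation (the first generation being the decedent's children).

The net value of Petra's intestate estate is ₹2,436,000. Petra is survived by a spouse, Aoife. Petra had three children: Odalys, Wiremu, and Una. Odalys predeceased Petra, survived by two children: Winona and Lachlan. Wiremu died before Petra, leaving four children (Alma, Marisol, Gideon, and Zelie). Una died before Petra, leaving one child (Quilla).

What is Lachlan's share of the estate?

Aoife takes one-quarter of ₹2,436,000 = ₹609,000. The remaining ₹1,827,000 passes to the descendants.
No child survives, so the initial division is made at the grandchildren's generation.
The descendants' portion (₹1,827,000) is divided into 7 shares of ₹261,000: Winona, Lachlan, Alma, Marisol, Gideon, Zelie, and Quilla each take ₹261,000.

Lachlan receives ₹261,000.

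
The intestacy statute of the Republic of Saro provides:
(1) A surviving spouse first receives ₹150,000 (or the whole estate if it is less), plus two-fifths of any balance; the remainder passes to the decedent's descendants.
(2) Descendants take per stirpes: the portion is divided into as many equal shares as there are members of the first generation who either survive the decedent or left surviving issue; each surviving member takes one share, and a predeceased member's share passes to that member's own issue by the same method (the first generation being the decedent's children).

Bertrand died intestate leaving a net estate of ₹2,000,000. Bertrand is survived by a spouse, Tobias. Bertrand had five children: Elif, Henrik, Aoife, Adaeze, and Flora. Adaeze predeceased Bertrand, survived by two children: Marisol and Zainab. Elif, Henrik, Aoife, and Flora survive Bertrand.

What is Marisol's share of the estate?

Tobias first takes ₹150,000, leaving a balance of ₹1,850,000. Tobias then takes two-fifths of the balance (₹740,000), for a total of ₹890,000. The remaining ₹1,110,000 passes to the descendants.
The descendants' portion (₹1,110,000) is divided into 5 shares of ₹222,000: Elif, Henrik, Aoife, and Flora each take ₹222,000; Adaeze's ₹222,000 share passes to Adaeze's issue.
Adaeze's share (₹222,000) is divided into 2 shares of ₹111,000: Marisol and Zainab each take ₹111,000.

Marisol receives ₹111,000.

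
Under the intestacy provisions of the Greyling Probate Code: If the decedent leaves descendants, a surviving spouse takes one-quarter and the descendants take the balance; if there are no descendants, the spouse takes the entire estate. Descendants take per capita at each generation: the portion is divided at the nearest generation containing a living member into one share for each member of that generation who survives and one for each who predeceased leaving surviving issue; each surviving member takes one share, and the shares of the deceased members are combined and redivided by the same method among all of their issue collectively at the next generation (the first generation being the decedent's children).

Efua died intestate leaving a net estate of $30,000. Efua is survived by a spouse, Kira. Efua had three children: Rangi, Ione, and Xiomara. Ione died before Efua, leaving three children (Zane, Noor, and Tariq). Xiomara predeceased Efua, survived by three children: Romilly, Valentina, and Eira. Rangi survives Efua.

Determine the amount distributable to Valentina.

Valentina receives $2,500.

Kira takes one-quarter of $30,000 = $7,500. The remaining $22,500 passes to the descendants.
The descendants' portion ($22,500) is divided at the children's generation into 3 shares of $7,500. Rangi takes $7,500. The 2 shares of the deceased (Ione and Xiomara) are combined into a pool of $15,000.
That pool ($15,000) is divided at the grandchildren's generation equally among Zane, Noor, Tariq, Romilly, Valentina, and Eira: $2,500 each.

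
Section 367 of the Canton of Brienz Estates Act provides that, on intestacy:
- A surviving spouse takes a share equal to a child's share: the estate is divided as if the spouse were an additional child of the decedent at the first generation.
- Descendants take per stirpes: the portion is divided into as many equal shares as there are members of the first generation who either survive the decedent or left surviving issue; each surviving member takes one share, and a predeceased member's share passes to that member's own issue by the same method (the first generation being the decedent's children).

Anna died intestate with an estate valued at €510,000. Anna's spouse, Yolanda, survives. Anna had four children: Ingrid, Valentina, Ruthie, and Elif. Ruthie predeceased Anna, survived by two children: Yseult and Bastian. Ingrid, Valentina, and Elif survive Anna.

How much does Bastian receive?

Bastian receives €51,000.

The spouse counts as an additional share at the children's level, so there are 5 primary shares of €102,000. Yolanda takes one such share (€102,000).
The children's combined portion (€408,000) is divided into 4 shares of €102,000: Ingrid, Valentina, and Elif each take €102,000; Ruthie's €102,000 share passes to Ruthie's issue.
Ruthie's share (€102,000) is divided into 2 shares of €51,000: Yseult and Bastian each take €51,000.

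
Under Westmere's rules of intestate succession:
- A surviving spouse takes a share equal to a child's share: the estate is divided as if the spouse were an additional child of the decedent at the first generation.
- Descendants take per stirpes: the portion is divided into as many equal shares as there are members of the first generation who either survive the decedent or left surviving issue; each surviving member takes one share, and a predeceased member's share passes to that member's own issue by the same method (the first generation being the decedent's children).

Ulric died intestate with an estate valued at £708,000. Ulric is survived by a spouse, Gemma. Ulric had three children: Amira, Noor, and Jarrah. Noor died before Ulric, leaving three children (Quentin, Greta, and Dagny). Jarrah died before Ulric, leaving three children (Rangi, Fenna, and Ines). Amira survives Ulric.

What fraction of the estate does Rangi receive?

Rangi receives 1/12 of the estate.

The spouse counts as an additional share at the children's level, so there are 4 primary shares of £177,000. Gemma takes one such share (£177,000).
The children's combined portion (£531,000) is divided into 3 shares of £177,000: Amira takes £177,000; Noor's £177,000 share passes to Noor's issue; Jarrah's £177,000 share passes to Jarrah's issue.
Noor's share (£177,000) is divided into 3 shares of £59,000: Quentin, Greta, and Dagny each take £59,000.
Jarrah's share (£177,000) is divided into 3 shares of £59,000: Rangi, Fenna, and Ines each take £59,000.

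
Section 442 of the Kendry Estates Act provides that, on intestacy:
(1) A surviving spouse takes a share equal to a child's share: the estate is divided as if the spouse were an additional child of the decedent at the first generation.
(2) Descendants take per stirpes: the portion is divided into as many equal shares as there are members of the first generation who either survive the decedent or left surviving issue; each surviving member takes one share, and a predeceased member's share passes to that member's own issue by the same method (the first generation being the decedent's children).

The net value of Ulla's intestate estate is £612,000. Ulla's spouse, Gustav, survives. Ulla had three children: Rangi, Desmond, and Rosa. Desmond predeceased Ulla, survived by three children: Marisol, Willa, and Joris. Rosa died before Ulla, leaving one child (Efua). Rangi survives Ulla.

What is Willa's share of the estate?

The spouse counts as an additional share at the children's level, so there are 4 primary shares of £153,000. Gustav takes one such share (£153,000).
The children's combined portion (£459,000) is divided into 3 shares of £153,000: Rangi takes £153,000; Desmond's £153,000 share passes to Desmond's issue; Rosa's £153,000 share passes to Rosa's issue.
Desmond's share (£153,000) is divided into 3 shares of £51,000: Marisol, Willa, and Joris each take £51,000.
Rosa's share (£153,000) passes entirely to Efua.

Willa receives £51,000.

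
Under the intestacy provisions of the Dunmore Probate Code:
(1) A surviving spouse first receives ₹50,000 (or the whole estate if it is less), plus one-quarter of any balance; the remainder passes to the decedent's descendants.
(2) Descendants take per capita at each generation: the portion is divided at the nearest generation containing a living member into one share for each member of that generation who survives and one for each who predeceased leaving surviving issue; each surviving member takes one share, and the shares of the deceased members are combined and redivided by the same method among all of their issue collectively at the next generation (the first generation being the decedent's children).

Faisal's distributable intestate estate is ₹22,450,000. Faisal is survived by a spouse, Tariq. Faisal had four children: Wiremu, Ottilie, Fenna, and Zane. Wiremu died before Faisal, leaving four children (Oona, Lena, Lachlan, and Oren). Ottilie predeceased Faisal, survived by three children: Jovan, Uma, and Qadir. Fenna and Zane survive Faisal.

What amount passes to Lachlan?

Lachlan receives ₹1,200,000.

Tariq first takes ₹50,000, leaving a balance of ₹22,400,000. Tariq then takes one-quarter of the balance (₹5,600,000), for a total of ₹5,650,000. The remaining ₹16,800,000 passes to the descendants.
The descendants' portion (₹16,800,000) is divided at the children's generation into 4 shares of ₹4,200,000. Fenna and Zane each take ₹4,200,000. The 2 shares of the deceased (Wiremu and Ottilie) are combined into a pool of ₹8,400,000.
That pool (₹8,400,000) is divided at the grandchildren's generation equally among Oona, Lena, Lachlan, Oren, Jovan, Uma, and Qadir: ₹1,200,000 each.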